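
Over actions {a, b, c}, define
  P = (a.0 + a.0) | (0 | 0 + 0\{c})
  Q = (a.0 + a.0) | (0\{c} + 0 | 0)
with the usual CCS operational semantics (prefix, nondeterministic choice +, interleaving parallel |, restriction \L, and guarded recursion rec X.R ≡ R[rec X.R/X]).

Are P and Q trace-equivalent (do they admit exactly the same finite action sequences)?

LTS(P): 2 reachable states
  p0 = (a.0 + a.0) | (0 | 0 + 0\{c}) → =a=> p1
  p1 = 0 | (0 | 0 + 0\{c}) → ∅
LTS(Q): 2 reachable states
  q0 = (a.0 + a.0) | (0\{c} + 0 | 0) → =a=> q1
  q1 = 0 | (0\{c} + 0 | 0) → ∅
Coarsest stable partition (strong bisimilarity classes):
  B0 = {p0, q0}
  B1 = {p1, q1}
p0 ∈ B0, q0 ∈ B0 → same block
Bisimilar ⇒ trace-equivalent.

traces(P) = traces(Q)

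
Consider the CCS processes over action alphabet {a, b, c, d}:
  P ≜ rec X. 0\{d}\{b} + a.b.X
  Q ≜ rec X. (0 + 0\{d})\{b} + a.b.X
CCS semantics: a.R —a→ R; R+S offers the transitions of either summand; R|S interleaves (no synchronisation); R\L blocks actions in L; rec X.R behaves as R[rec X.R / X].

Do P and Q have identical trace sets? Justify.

Reachable graph of P (2 states):
  s0 = rec X. 0\{d}\{b} + a.b.X has moves --a--▸ s1
  s1 = b.(rec X. 0\{d}\{b} + a.b.X) has moves --b--▸ s0
Reachable graph of Q (2 states):
  t0 = rec X. (0 + 0\{d})\{b} + a.b.X has moves --a--▸ t1
  t1 = b.(rec X. (0 + 0\{d})\{b} + a.b.X) has moves --b--▸ t0
Bisimilarity quotient blocks:
  B0 = {s0, t0}
  B1 = {s1, t1}
s0 ∈ B0, t0 ∈ B0 → same block
Bisimilar ⇒ trace-equivalent.

traces(P) = traces(Q)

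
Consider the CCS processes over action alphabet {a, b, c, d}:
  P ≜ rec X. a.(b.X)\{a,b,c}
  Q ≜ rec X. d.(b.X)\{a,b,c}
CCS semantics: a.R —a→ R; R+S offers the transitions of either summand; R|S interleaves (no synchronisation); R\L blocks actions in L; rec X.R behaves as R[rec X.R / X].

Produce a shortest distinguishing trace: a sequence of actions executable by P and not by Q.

P's transition system — 2 states:
  s0 = rec X. a.(b.X)\{a,b,c} | —a→ s1
  s1 = (b.(rec X. a.(b.X)\{a,b,c}))\{a,b,c} | ·
Q's transition system — 2 states:
  t0 = rec X. d.(b.X)\{a,b,c} | —d→ t1
  t1 = (b.(rec X. d.(b.X)\{a,b,c}))\{a,b,c} | ·
Trace ⟨a⟩ through P, begin at {s0}:
  [1] a ⇒ {s1}
  P completes σ.
Trace ⟨a⟩ through Q, begin at {t0}:
  [1] a ⇒ no successor for Q

a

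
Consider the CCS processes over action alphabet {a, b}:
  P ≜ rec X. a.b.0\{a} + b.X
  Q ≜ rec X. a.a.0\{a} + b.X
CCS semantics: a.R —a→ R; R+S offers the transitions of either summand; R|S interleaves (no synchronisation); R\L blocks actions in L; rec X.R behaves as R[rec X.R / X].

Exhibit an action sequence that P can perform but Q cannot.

LTS(P): 3 reachable states
  m0 = rec X. a.b.0\{a} + b.X → —a→ m1, —b→ m0
  m1 = b.0\{a} → —b→ m2
  m2 = 0\{a} → deadlocked
LTS(Q): 3 reachable states
  n0 = rec X. a.a.0\{a} + b.X → —a→ n1, —b→ n0
  n1 = a.0\{a} → —a→ n2
  n2 = 0\{a} → deadlocked
Run σ = ⟨ab⟩ on P: start {m0}
  after a @ step 1: {m1}
  after b @ step 2: {m2}
  — P admits the full trace.
Run σ = ⟨ab⟩ on Q: start {n0}
  after a @ step 1: {n1}
  after b @ step 2: ∅  — Q cannot continue

ab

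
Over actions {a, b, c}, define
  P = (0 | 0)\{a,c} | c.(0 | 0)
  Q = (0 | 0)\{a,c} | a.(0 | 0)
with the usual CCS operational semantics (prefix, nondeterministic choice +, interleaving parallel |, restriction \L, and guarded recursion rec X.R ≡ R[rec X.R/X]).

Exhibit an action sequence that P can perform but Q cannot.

c

P's transition system — 2 states:
  u0 = (0 | 0)\{a,c} | c.(0 | 0) has moves -c-> u1
  u1 = (0 | 0)\{a,c} | (0 | 0) has moves ·
Q's transition system — 2 states:
  v0 = (0 | 0)\{a,c} | a.(0 | 0) has moves -a-> v1
  v1 = (0 | 0)\{a,c} | (0 | 0) has moves ·
Run σ = ⟨c⟩ on P: start {u0}
  after c @ step 1: {u1}
  P completes σ.
Run σ = ⟨c⟩ on Q: start {v0}
  after c @ step 1: ∅  — Q cannot continue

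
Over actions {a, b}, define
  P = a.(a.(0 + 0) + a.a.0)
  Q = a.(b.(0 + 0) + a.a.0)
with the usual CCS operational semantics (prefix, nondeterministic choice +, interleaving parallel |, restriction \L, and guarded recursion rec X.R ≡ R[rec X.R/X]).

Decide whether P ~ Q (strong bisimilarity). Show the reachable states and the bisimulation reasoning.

LTS(P): 5 reachable states
  p0 = a.(a.(0 + 0) + a.a.0) | -a-> p1
  p1 = a.(0 + 0) + a.a.0 | -a-> p2, -a-> p3
  p2 = 0 + 0 | ∅
  p3 = a.0 | -a-> p4
  p4 = 0 | ∅
LTS(Q): 5 reachable states
  q0 = a.(b.(0 + 0) + a.a.0) | -a-> q1
  q1 = b.(0 + 0) + a.a.0 | -a-> q2, -b-> q3
  q2 = a.0 | -a-> q4
  q3 = 0 + 0 | ∅
  q4 = 0 | ∅
Bisimilarity quotient blocks:
  B0 = {p0}
  B1 = {p1}
  B2 = {p2, p4, q3, q4}
  B3 = {p3, q2}
  B4 = {q0}
  B5 = {q1}
p0 ∈ B0, q0 ∈ B4 → different blocks

NO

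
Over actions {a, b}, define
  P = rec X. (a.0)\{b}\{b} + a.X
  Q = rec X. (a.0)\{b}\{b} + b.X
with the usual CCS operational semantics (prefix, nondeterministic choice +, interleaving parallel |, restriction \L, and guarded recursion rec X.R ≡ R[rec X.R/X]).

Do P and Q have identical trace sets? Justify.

Reachable graph of P (2 states):
  m0 = rec X. (a.0)\{b}\{b} + a.X | ··a··> m0, ··a··> m1
  m1 = 0\{b}\{b} | deadlocked
Reachable graph of Q (2 states):
  n0 = rec X. (a.0)\{b}\{b} + b.X | ··a··> n1, ··b··> n0
  n1 = 0\{b}\{b} | deadlocked
Run σ = ⟨aa⟩ on P: start {m0}
  [1] a ⇒ {m0, m1}
  [2] a ⇒ {m0, m1}
  — P admits the full trace.
Run σ = ⟨aa⟩ on Q: start {n0}
  [1] a ⇒ {n1}
  [2] a ⇒ ∅  — Q cannot continue

traces(P) ≠ traces(Q) — witness ⟨aa⟩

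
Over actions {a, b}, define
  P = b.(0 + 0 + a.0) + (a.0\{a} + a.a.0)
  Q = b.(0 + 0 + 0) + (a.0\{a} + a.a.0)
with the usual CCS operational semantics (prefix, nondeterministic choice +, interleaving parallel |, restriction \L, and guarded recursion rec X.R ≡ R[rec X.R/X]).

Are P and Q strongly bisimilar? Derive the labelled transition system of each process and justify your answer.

P's transition system — 5 states:
  m0 = b.(0 + 0 + a.0) + (a.0\{a} + a.a.0) has moves --a--▸ m1, --a--▸ m2, --b--▸ m3
  m1 = 0\{a} has moves stopped
  m2 = a.0 has moves --a--▸ m4
  m3 = 0 + 0 + a.0 has moves --a--▸ m4
  m4 = 0 has moves stopped
Q's transition system — 5 states:
  n0 = b.(0 + 0 + 0) + (a.0\{a} + a.a.0) has moves --a--▸ n1, --a--▸ n2, --b--▸ n3
  n1 = 0\{a} has moves stopped
  n2 = a.0 has moves --a--▸ n4
  n3 = 0 + 0 + 0 has moves stopped
  n4 = 0 has moves stopped
Coarsest stable partition (strong bisimilarity classes):
  B0 = {m0}
  B1 = {m2, m3, n2}
  B2 = {m1, m4, n1, n3, n4}
  B3 = {n0}
m0 ∈ B0, n0 ∈ B3 → different blocks

P ≁ Q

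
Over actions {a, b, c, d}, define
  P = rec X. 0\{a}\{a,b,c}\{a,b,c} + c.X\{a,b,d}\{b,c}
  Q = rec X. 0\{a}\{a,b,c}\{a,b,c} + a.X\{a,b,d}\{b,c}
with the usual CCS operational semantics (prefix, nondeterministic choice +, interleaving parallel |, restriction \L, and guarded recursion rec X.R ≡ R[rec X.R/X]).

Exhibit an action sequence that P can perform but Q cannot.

c

LTS(P): 2 reachable states
  u0 = rec X. 0\{a}\{a,b,c}\{a,b,c} + c.X\{a,b,d}\{b,c} ⊢ =c=> u1
  u1 = (rec X. 0\{a}\{a,b,c}\{a,b,c} + c.X\{a,b,d}\{b,c})\{a,b,d}\{b,c} ⊢ ·
LTS(Q): 2 reachable states
  v0 = rec X. 0\{a}\{a,b,c}\{a,b,c} + a.X\{a,b,d}\{b,c} ⊢ =a=> v1
  v1 = (rec X. 0\{a}\{a,b,c}\{a,b,c} + a.X\{a,b,d}\{b,c})\{a,b,d}\{b,c} ⊢ ·
Executing c from P (initial set {u0}):
  step 1 (c): {u1}
  — P admits the full trace.
Executing c from Q (initial set {v0}):
  step 1 (c): no successor for Q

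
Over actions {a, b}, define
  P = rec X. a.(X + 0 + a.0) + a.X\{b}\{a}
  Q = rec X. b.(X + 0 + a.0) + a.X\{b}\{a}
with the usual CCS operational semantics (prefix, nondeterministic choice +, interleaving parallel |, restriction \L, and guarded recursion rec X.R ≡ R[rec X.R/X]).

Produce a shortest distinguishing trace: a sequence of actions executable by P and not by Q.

P's transition system — 4 states:
  m0 = rec X. a.(X + 0 + a.0) + a.X\{b}\{a} | ··a··> m1, ··a··> m2
  m1 = (rec X. a.(X + 0 + a.0) + a.X\{b}\{a}) + 0 + a.0 | ··a··> m1, ··a··> m2, ··a··> m3
  m2 = (rec X. a.(X + 0 + a.0) + a.X\{b}\{a})\{b}\{a} | (no moves)
  m3 = 0 | (no moves)
Q's transition system — 4 states:
  n0 = rec X. b.(X + 0 + a.0) + a.X\{b}\{a} | ··a··> n1, ··b··> n2
  n1 = (rec X. b.(X + 0 + a.0) + a.X\{b}\{a})\{b}\{a} | (no moves)
  n2 = (rec X. b.(X + 0 + a.0) + a.X\{b}\{a}) + 0 + a.0 | ··a··> n1, ··a··> n3, ··b··> n2
  n3 = 0 | (no moves)
Run σ = ⟨aa⟩ on P: start {m0}
  step 1 (a): {m1, m2}
  step 2 (a): {m1, m2, m3}
  P completes σ.
Run σ = ⟨aa⟩ on Q: start {n0}
  step 1 (a): {n1}
  step 2 (a): ∅ (Q stuck)

aa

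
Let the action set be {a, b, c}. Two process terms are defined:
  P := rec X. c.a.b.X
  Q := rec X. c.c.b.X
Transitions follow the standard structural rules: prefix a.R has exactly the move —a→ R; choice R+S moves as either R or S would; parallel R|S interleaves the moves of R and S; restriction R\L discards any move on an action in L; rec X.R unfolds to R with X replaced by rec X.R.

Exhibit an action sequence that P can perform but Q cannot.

LTS(P): 3 reachable states
  u0 = rec X. c.a.b.X | --c--▸ u1
  u1 = a.b.(rec X. c.a.b.X) | --a--▸ u2
  u2 = b.(rec X. c.a.b.X) | --b--▸ u0
LTS(Q): 3 reachable states
  v0 = rec X. c.c.b.X | --c--▸ v1
  v1 = c.b.(rec X. c.c.b.X) | --c--▸ v2
  v2 = b.(rec X. c.c.b.X) | --b--▸ v0
Trace ⟨ca⟩ through P, begin at {u0}:
  [1] c ⇒ {u1}
  [2] a ⇒ {u2}
  — P admits the full trace.
Trace ⟨ca⟩ through Q, begin at {v0}:
  [1] c ⇒ {v1}
  [2] a ⇒ no successor for Q

ca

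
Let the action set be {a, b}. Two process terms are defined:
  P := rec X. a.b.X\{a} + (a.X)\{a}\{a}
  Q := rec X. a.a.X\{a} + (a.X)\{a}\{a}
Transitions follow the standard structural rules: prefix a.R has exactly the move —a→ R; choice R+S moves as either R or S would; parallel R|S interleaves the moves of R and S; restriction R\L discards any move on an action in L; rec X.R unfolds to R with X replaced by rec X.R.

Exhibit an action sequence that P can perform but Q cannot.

Reachable graph of P (3 states):
  s0 = rec X. a.b.X\{a} + (a.X)\{a}\{a} | -a-> s1
  s1 = b.(rec X. a.b.X\{a} + (a.X)\{a}\{a})\{a} | -b-> s2
  s2 = (rec X. a.b.X\{a} + (a.X)\{a}\{a})\{a} | deadlocked
Reachable graph of Q (3 states):
  t0 = rec X. a.a.X\{a} + (a.X)\{a}\{a} | -a-> t1
  t1 = a.(rec X. a.a.X\{a} + (a.X)\{a}\{a})\{a} | -a-> t2
  t2 = (rec X. a.a.X\{a} + (a.X)\{a}\{a})\{a} | deadlocked
Trace ⟨ab⟩ through P, begin at {s0}:
  after a @ step 1: {s1}
  after b @ step 2: {s2}
  — P admits the full trace.
Trace ⟨ab⟩ through Q, begin at {t0}:
  after a @ step 1: {t1}
  after b @ step 2: ∅  — Q cannot continue

ab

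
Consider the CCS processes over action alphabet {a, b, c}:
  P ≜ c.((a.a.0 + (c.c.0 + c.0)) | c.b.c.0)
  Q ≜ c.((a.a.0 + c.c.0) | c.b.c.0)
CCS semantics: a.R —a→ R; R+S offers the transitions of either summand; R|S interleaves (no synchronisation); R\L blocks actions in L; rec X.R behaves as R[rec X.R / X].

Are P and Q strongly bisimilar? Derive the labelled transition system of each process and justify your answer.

P ≁ Q

Reachable graph of P (17 states):
  m0 = c.((a.a.0 + (c.c.0 + c.0)) | c.b.c.0) :: =c=> m1
  m1 = (a.a.0 + (c.c.0 + c.0)) | c.b.c.0 :: =a=> m2, =c=> m3, =c=> m4, =c=> m5
  m2 = a.0 | c.b.c.0 :: =a=> m4, =c=> m6
  m3 = (a.a.0 + (c.c.0 + c.0)) | b.c.0 :: =a=> m6, =b=> m7, =c=> m8, =c=> m9
  m4 = 0 | c.b.c.0 :: =c=> m8
  m5 = c.0 | c.b.c.0 :: =c=> m4, =c=> m9
  m6 = a.0 | b.c.0 :: =a=> m8, =b=> m10
  m7 = (a.a.0 + (c.c.0 + c.0)) | c.0 :: =a=> m10, =c=> m11, =c=> m12, =c=> m13
  m8 = 0 | b.c.0 :: =b=> m12
  m9 = c.0 | b.c.0 :: =b=> m13, =c=> m8
  m10 = a.0 | c.0 :: =a=> m12, =c=> m14
  m11 = (a.a.0 + (c.c.0 + c.0)) | 0 :: =a=> m14, =c=> m15, =c=> m16
  m12 = 0 | c.0 :: =c=> m15
  m13 = c.0 | c.0 :: =c=> m12, =c=> m16
  m14 = a.0 | 0 :: =a=> m15
  m15 = 0 | 0 :: ∅
  m16 = c.0 | 0 :: =c=> m15
Reachable graph of Q (17 states):
  n0 = c.((a.a.0 + c.c.0) | c.b.c.0) :: =c=> n1
  n1 = (a.a.0 + c.c.0) | c.b.c.0 :: =a=> n2, =c=> n3, =c=> n4
  n2 = a.0 | c.b.c.0 :: =a=> n5, =c=> n6
  n3 = (a.a.0 + c.c.0) | b.c.0 :: =a=> n6, =b=> n7, =c=> n8
  n4 = c.0 | c.b.c.0 :: =c=> n5, =c=> n8
  n5 = 0 | c.b.c.0 :: =c=> n9
  n6 = a.0 | b.c.0 :: =a=> n9, =b=> n10
  n7 = (a.a.0 + c.c.0) | c.0 :: =a=> n10, =c=> n11, =c=> n12
  n8 = c.0 | b.c.0 :: =b=> n12, =c=> n9
  n9 = 0 | b.c.0 :: =b=> n13
  n10 = a.0 | c.0 :: =a=> n13, =c=> n14
  n11 = (a.a.0 + c.c.0) | 0 :: =a=> n14, =c=> n15
  n12 = c.0 | c.0 :: =c=> n13, =c=> n15
  n13 = 0 | c.0 :: =c=> n16
  n14 = a.0 | 0 :: =a=> n16
  n15 = c.0 | 0 :: =c=> n16
  n16 = 0 | 0 :: ∅
Bisimilarity quotient blocks:
  B0 = {m0}
  B1 = {m1}
  B2 = {m5, n4}
  B3 = {m4, n5}
  B4 = {m8, n9}
  B5 = {m12, m16, n13, n15}
  B6 = {m15, n16}
  B7 = {m9, n8}
  B8 = {m13, n12}
  B9 = {m2, n2}
  B10 = {m6, n6}
  B11 = {m10, n10}
  B12 = {m14, n14}
  B13 = {m3}
  B14 = {m7}
  B15 = {m11}
  B16 = {n0}
  B17 = {n1}
  B18 = {n3}
  B19 = {n7}
  B20 = {n11}
m0 ∈ B0, n0 ∈ B16 → different blocks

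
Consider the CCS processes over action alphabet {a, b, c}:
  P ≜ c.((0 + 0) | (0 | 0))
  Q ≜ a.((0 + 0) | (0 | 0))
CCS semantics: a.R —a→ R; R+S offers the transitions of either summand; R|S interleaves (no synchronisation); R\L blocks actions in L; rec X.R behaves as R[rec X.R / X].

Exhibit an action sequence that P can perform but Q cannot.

Reachable graph of P (2 states):
  p0 = c.((0 + 0) | (0 | 0)) :: =c=> p1
  p1 = (0 + 0) | (0 | 0) :: ∅
Reachable graph of Q (2 states):
  q0 = a.((0 + 0) | (0 | 0)) :: =a=> q1
  q1 = (0 + 0) | (0 | 0) :: ∅
Run σ = ⟨c⟩ on P: start {p0}
  after c @ step 1: {p1}
  ✓ P
Run σ = ⟨c⟩ on Q: start {q0}
  after c @ step 1: ∅  — Q cannot continue

c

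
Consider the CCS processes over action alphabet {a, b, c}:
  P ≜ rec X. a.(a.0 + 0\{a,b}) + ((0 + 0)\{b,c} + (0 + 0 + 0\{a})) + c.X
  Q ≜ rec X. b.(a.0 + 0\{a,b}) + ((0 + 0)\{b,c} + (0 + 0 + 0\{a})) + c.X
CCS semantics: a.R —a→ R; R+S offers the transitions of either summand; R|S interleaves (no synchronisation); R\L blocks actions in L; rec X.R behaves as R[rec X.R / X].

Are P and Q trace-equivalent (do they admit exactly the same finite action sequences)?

trace-distinct — witness ⟨a⟩

P's transition system — 3 states:
  s0 = rec X. a.(a.0 + 0\{a,b}) + ((0 + 0)\{b,c} + (0 + 0 + 0\{a})) + c.X has moves ··a··> s1, ··c··> s0
  s1 = a.0 + 0\{a,b} has moves ··a··> s2
  s2 = 0 has moves (no moves)
Q's transition system — 3 states:
  t0 = rec X. b.(a.0 + 0\{a,b}) + ((0 + 0)\{b,c} + (0 + 0 + 0\{a})) + c.X has moves ··b··> t1, ··c··> t0
  t1 = a.0 + 0\{a,b} has moves ··a··> t2
  t2 = 0 has moves (no moves)
Trace ⟨a⟩ through P, begin at {s0}:
  [1] a ⇒ {s1}
  ✓ P
Trace ⟨a⟩ through Q, begin at {t0}:
  [1] a ⇒ ∅  — Q cannot continue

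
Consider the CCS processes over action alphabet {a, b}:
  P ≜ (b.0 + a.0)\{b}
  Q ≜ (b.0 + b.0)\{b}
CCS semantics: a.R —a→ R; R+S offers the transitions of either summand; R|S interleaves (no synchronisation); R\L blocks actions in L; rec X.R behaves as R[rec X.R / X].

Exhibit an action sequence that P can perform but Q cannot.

a

P's transition system — 2 states:
  m0 = (b.0 + a.0)\{b} ⊢ -a-> m1
  m1 = 0\{b} ⊢ stopped
Q's transition system — 1 states:
  n0 = (b.0 + b.0)\{b} ⊢ stopped
Executing a from P (initial set {m0}):
  after a @ step 1: {m1}
  P completes σ.
Executing a from Q (initial set {n0}):
  after a @ step 1: ∅ (Q stuck)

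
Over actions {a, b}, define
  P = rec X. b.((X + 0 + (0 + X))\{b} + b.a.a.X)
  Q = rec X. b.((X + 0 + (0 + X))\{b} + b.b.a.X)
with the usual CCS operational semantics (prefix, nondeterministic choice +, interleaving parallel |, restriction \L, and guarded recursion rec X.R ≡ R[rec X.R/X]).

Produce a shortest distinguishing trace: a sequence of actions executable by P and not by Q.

bba

LTS(P): 4 reachable states
  m0 = rec X. b.((X + 0 + (0 + X))\{b} + b.a.a.X) :: ··b··> m1
  m1 = ((rec X. b.((X + 0 + (0 + X))\{b} + b.a.a.X)) + 0 + (0 + (rec X. b.((X + 0 + (0 + X))\{b} + b.a.a.X))))\{b} + b.a.a.(rec X. b.((X + 0 + (0 + X))\{b} + b.a.a.X)) :: ··b··> m2
  m2 = a.a.(rec X. b.((X + 0 + (0 + X))\{b} + b.a.a.X)) :: ··a··> m3
  m3 = a.(rec X. b.((X + 0 + (0 + X))\{b} + b.a.a.X)) :: ··a··> m0
LTS(Q): 4 reachable states
  n0 = rec X. b.((X + 0 + (0 + X))\{b} + b.b.a.X) :: ··b··> n1
  n1 = ((rec X. b.((X + 0 + (0 + X))\{b} + b.b.a.X)) + 0 + (0 + (rec X. b.((X + 0 + (0 + X))\{b} + b.b.a.X))))\{b} + b.b.a.(rec X. b.((X + 0 + (0 + X))\{b} + b.b.a.X)) :: ··b··> n2
  n2 = b.a.(rec X. b.((X + 0 + (0 + X))\{b} + b.b.a.X)) :: ··b··> n3
  n3 = a.(rec X. b.((X + 0 + (0 + X))\{b} + b.b.a.X)) :: ··a··> n0
Trace ⟨bba⟩ through P, begin at {m0}:
  step 1 (b): {m1}
  step 2 (b): {m2}
  step 3 (a): {m3}
  — P admits the full trace.
Trace ⟨bba⟩ through Q, begin at {n0}:
  step 1 (b): {n1}
  step 2 (b): {n2}
  step 3 (a): ∅ (Q stuck)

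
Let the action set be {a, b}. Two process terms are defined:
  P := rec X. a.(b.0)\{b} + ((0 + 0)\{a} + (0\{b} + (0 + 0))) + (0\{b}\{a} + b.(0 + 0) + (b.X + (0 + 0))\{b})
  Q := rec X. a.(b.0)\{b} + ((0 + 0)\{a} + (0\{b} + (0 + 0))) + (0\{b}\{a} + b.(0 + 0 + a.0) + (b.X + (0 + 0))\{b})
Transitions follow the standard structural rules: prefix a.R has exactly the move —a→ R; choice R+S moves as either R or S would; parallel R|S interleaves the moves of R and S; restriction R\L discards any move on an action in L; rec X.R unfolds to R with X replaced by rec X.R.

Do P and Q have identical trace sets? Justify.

P's transition system — 3 states:
  m0 = rec X. a.(b.0)\{b} + ((0 + 0)\{a} + (0\{b} + (0 + 0))) + (0\{b}\{a} + b.(0 + 0) + (b.X + (0 + 0))\{b}) :: --a--▸ m1, --b--▸ m2
  m1 = (b.0)\{b} :: deadlocked
  m2 = 0 + 0 :: deadlocked
Q's transition system — 4 states:
  n0 = rec X. a.(b.0)\{b} + ((0 + 0)\{a} + (0\{b} + (0 + 0))) + (0\{b}\{a} + b.(0 + 0 + a.0) + (b.X + (0 + 0))\{b}) :: --a--▸ n1, --b--▸ n2
  n1 = (b.0)\{b} :: deadlocked
  n2 = 0 + 0 + a.0 :: --a--▸ n3
  n3 = 0 :: deadlocked
Executing ba from Q (initial set {n0}):
  after b @ step 1: {n2}
  after a @ step 2: {n3}
  ✓ Q
Executing ba from P (initial set {m0}):
  after b @ step 1: {m2}
  after a @ step 2: ∅  — P cannot continue

traces(P) ≠ traces(Q) — witness ⟨ba⟩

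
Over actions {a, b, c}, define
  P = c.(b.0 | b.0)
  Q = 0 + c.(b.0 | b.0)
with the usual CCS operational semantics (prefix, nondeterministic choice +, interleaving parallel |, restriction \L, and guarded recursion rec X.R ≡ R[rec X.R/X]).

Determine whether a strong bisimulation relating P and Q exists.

YES

LTS(P): 5 reachable states
  m0 = c.(b.0 | b.0) :: -c-> m1
  m1 = b.0 | b.0 :: -b-> m2, -b-> m3
  m2 = 0 | b.0 :: -b-> m4
  m3 = b.0 | 0 :: -b-> m4
  m4 = 0 | 0 :: ·
LTS(Q): 5 reachable states
  n0 = 0 + c.(b.0 | b.0) :: -c-> n1
  n1 = b.0 | b.0 :: -b-> n2, -b-> n3
  n2 = 0 | b.0 :: -b-> n4
  n3 = b.0 | 0 :: -b-> n4
  n4 = 0 | 0 :: ·
Coarsest stable partition (strong bisimilarity classes):
  B0 = {m0, n0}
  B1 = {m1, n1}
  B2 = {m2, m3, n2, n3}
  B3 = {m4, n4}
m0 ∈ B0, n0 ∈ B0 → same block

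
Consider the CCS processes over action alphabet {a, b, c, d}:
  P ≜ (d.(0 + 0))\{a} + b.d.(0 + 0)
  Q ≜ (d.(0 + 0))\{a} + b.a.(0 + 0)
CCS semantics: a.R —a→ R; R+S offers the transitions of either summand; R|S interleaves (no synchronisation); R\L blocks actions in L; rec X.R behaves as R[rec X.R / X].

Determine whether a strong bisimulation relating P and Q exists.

P's transition system — 4 states:
  p0 = (d.(0 + 0))\{a} + b.d.(0 + 0) → =b=> p1, =d=> p2
  p1 = d.(0 + 0) → =d=> p3
  p2 = (0 + 0)\{a} → ·
  p3 = 0 + 0 → ·
Q's transition system — 4 states:
  q0 = (d.(0 + 0))\{a} + b.a.(0 + 0) → =b=> q1, =d=> q2
  q1 = a.(0 + 0) → =a=> q3
  q2 = (0 + 0)\{a} → ·
  q3 = 0 + 0 → ·
Partition-refinement fixed point:
  B0 = {p0}
  B1 = {p2, p3, q2, q3}
  B2 = {p1}
  B3 = {q0}
  B4 = {q1}
p0 ∈ B0, q0 ∈ B3 → different blocks

not bisimilar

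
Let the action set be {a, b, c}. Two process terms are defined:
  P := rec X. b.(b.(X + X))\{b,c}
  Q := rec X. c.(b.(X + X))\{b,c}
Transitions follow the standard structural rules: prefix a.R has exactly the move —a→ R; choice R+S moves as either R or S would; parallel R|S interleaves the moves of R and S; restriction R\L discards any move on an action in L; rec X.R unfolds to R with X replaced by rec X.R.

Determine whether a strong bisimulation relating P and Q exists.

LTS(P): 2 reachable states
  s0 = rec X. b.(b.(X + X))\{b,c} :: --b--▸ s1
  s1 = (b.((rec X. b.(b.(X + X))\{b,c}) + (rec X. b.(b.(X + X))\{b,c})))\{b,c} :: ·
LTS(Q): 2 reachable states
  t0 = rec X. c.(b.(X + X))\{b,c} :: --c--▸ t1
  t1 = (b.((rec X. c.(b.(X + X))\{b,c}) + (rec X. c.(b.(X + X))\{b,c})))\{b,c} :: ·
Partition-refinement fixed point:
  B0 = {s0}
  B1 = {s1, t1}
  B2 = {t0}
s0 ∈ B0, t0 ∈ B2 → different blocks

not bisimilar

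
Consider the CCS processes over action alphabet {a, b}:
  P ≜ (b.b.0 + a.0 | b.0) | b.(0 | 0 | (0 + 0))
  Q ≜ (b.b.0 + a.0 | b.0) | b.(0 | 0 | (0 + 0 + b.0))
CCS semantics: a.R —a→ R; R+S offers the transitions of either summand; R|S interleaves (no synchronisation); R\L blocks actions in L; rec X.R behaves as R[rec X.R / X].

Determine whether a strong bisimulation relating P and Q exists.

P ≁ Q

P's transition system — 12 states:
  u0 = (b.b.0 + a.0 | b.0) | b.(0 | 0 | (0 + 0)) | ··a··> u1, ··b··> u2, ··b··> u3, ··b··> u4
  u1 = 0 | b.0 | b.(0 | 0 | (0 + 0)) | ··b··> u5, ··b··> u6
  u2 = (b.b.0 + a.0 | b.0) | (0 | 0 | (0 + 0)) | ··a··> u6, ··b··> u7, ··b··> u8
  u3 = a.0 | 0 | b.(0 | 0 | (0 + 0)) | ··a··> u5, ··b··> u7
  u4 = b.0 | b.(0 | 0 | (0 + 0)) | ··b··> u8, ··b··> u9
  u5 = 0 | 0 | b.(0 | 0 | (0 + 0)) | ··b··> u10
  u6 = 0 | b.0 | (0 | 0 | (0 + 0)) | ··b··> u10
  u7 = a.0 | 0 | (0 | 0 | (0 + 0)) | ··a··> u10
  u8 = b.0 | (0 | 0 | (0 + 0)) | ··b··> u11
  u9 = 0 | b.(0 | 0 | (0 + 0)) | ··b··> u11
  u10 = 0 | 0 | (0 | 0 | (0 + 0)) | (no moves)
  u11 = 0 | (0 | 0 | (0 + 0)) | (no moves)
Q's transition system — 18 states:
  v0 = (b.b.0 + a.0 | b.0) | b.(0 | 0 | (0 + 0 + b.0)) | ··a··> v1, ··b··> v2, ··b··> v3, ··b··> v4
  v1 = 0 | b.0 | b.(0 | 0 | (0 + 0 + b.0)) | ··b··> v5, ··b··> v6
  v2 = (b.b.0 + a.0 | b.0) | (0 | 0 | (0 + 0 + b.0)) | ··a··> v6, ··b··> v7, ··b··> v8, ··b··> v9
  v3 = a.0 | 0 | b.(0 | 0 | (0 + 0 + b.0)) | ··a··> v5, ··b··> v8
  v4 = b.0 | b.(0 | 0 | (0 + 0 + b.0)) | ··b··> v10, ··b··> v9
  v5 = 0 | 0 | b.(0 | 0 | (0 + 0 + b.0)) | ··b··> v11
  v6 = 0 | b.0 | (0 | 0 | (0 + 0 + b.0)) | ··b··> v11, ··b··> v12
  v7 = (b.b.0 + a.0 | b.0) | (0 | 0 | 0) | ··a··> v12, ··b··> v13, ··b··> v14
  v8 = a.0 | 0 | (0 | 0 | (0 + 0 + b.0)) | ··a··> v11, ··b··> v13
  v9 = b.0 | (0 | 0 | (0 + 0 + b.0)) | ··b··> v14, ··b··> v15
  v10 = 0 | b.(0 | 0 | (0 + 0 + b.0)) | ··b··> v15
  v11 = 0 | 0 | (0 | 0 | (0 + 0 + b.0)) | ··b··> v16
  v12 = 0 | b.0 | (0 | 0 | 0) | ··b··> v16
  v13 = a.0 | 0 | (0 | 0 | 0) | ··a··> v16
  v14 = b.0 | (0 | 0 | 0) | ··b··> v17
  v15 = 0 | (0 | 0 | (0 + 0 + b.0)) | ··b··> v17
  v16 = 0 | 0 | (0 | 0 | 0) | (no moves)
  v17 = 0 | (0 | 0 | 0) | (no moves)
Coarsest stable partition (strong bisimilarity classes):
  B0 = {u0, v2}
  B1 = {u3, v8}
  B2 = {u5, u6, u8, u9, v11, v12, v14, v15}
  B3 = {u10, u11, v16, v17}
  B4 = {u7, v13}
  B5 = {u1, u4, v10, v5, v6, v9}
  B6 = {u2, v7}
  B7 = {v0}
  B8 = {v3}
  B9 = {v1, v4}
u0 ∈ B0, v0 ∈ B7 → different blocks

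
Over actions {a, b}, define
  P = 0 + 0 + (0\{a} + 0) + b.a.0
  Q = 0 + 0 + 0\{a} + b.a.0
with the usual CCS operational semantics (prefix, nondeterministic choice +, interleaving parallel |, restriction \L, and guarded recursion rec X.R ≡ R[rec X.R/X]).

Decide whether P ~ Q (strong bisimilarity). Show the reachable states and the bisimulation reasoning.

bisimilar

P's transition system — 3 states:
  s0 = 0 + 0 + (0\{a} + 0) + b.a.0 | --b--▸ s1
  s1 = a.0 | --a--▸ s2
  s2 = 0 | deadlocked
Q's transition system — 3 states:
  t0 = 0 + 0 + 0\{a} + b.a.0 | --b--▸ t1
  t1 = a.0 | --a--▸ t2
  t2 = 0 | deadlocked
Coarsest stable partition (strong bisimilarity classes):
  B0 = {s0, t0}
  B1 = {s1, t1}
  B2 = {s2, t2}
s0 ∈ B0, t0 ∈ B0 → same block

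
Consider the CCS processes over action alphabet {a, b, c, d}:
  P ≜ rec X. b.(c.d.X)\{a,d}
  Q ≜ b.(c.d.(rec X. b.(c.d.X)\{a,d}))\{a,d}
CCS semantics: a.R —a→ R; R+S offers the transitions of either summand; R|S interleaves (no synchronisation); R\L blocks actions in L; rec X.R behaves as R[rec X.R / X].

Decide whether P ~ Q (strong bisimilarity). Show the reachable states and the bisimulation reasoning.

YES

Reachable graph of P (3 states):
  m0 = rec X. b.(c.d.X)\{a,d} has moves ··b··> m1
  m1 = (c.d.(rec X. b.(c.d.X)\{a,d}))\{a,d} has moves ··c··> m2
  m2 = (d.(rec X. b.(c.d.X)\{a,d}))\{a,d} has moves ∅
Reachable graph of Q (3 states):
  n0 = b.(c.d.(rec X. b.(c.d.X)\{a,d}))\{a,d} has moves ··b··> n1
  n1 = (c.d.(rec X. b.(c.d.X)\{a,d}))\{a,d} has moves ··c··> n2
  n2 = (d.(rec X. b.(c.d.X)\{a,d}))\{a,d} has moves ∅
Coarsest stable partition (strong bisimilarity classes):
  B0 = {m0, n0}
  B1 = {m1, n1}
  B2 = {m2, n2}
m0 ∈ B0, n0 ∈ B0 → same block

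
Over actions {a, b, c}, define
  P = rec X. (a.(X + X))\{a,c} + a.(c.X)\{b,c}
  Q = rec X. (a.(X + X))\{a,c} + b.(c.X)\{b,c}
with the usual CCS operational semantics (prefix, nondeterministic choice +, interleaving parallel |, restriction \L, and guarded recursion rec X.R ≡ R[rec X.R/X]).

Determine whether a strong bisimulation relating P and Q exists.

not bisimilar

P's transition system — 2 states:
  m0 = rec X. (a.(X + X))\{a,c} + a.(c.X)\{b,c} → --a--▸ m1
  m1 = (c.(rec X. (a.(X + X))\{a,c} + a.(c.X)\{b,c}))\{b,c} → stopped
Q's transition system — 2 states:
  n0 = rec X. (a.(X + X))\{a,c} + b.(c.X)\{b,c} → --b--▸ n1
  n1 = (c.(rec X. (a.(X + X))\{a,c} + b.(c.X)\{b,c}))\{b,c} → stopped
Partition-refinement fixed point:
  B0 = {m0}
  B1 = {m1, n1}
  B2 = {n0}
m0 ∈ B0, n0 ∈ B2 → different blocks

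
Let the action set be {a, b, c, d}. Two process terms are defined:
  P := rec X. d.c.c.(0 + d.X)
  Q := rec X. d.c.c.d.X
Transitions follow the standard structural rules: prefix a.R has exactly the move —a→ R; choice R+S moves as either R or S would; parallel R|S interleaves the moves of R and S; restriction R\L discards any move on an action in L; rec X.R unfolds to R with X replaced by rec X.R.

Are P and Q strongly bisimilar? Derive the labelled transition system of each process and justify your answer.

P's transition system — 4 states:
  p0 = rec X. d.c.c.(0 + d.X) has moves --d--▸ p1
  p1 = c.c.(0 + d.(rec X. d.c.c.(0 + d.X))) has moves --c--▸ p2
  p2 = c.(0 + d.(rec X. d.c.c.(0 + d.X))) has moves --c--▸ p3
  p3 = 0 + d.(rec X. d.c.c.(0 + d.X)) has moves --d--▸ p0
Q's transition system — 4 states:
  q0 = rec X. d.c.c.d.X has moves --d--▸ q1
  q1 = c.c.d.(rec X. d.c.c.d.X) has moves --c--▸ q2
  q2 = c.d.(rec X. d.c.c.d.X) has moves --c--▸ q3
  q3 = d.(rec X. d.c.c.d.X) has moves --d--▸ q0
Partition-refinement fixed point:
  B0 = {p0, q0}
  B1 = {p1, q1}
  B2 = {p2, q2}
  B3 = {p3, q3}
p0 ∈ B0, q0 ∈ B0 → same block

YES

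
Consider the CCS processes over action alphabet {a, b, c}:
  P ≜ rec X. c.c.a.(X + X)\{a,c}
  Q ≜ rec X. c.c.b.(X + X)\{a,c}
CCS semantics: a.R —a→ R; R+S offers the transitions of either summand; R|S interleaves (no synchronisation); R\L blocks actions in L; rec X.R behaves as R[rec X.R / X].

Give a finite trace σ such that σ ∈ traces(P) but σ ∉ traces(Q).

LTS(P): 4 reachable states
  p0 = rec X. c.c.a.(X + X)\{a,c} | —c→ p1
  p1 = c.a.((rec X. c.c.a.(X + X)\{a,c}) + (rec X. c.c.a.(X + X)\{a,c}))\{a,c} | —c→ p2
  p2 = a.((rec X. c.c.a.(X + X)\{a,c}) + (rec X. c.c.a.(X + X)\{a,c}))\{a,c} | —a→ p3
  p3 = ((rec X. c.c.a.(X + X)\{a,c}) + (rec X. c.c.a.(X + X)\{a,c}))\{a,c} | ∅
LTS(Q): 4 reachable states
  q0 = rec X. c.c.b.(X + X)\{a,c} | —c→ q1
  q1 = c.b.((rec X. c.c.b.(X + X)\{a,c}) + (rec X. c.c.b.(X + X)\{a,c}))\{a,c} | —c→ q2
  q2 = b.((rec X. c.c.b.(X + X)\{a,c}) + (rec X. c.c.b.(X + X)\{a,c}))\{a,c} | —b→ q3
  q3 = ((rec X. c.c.b.(X + X)\{a,c}) + (rec X. c.c.b.(X + X)\{a,c}))\{a,c} | ∅
Executing cca from P (initial set {p0}):
  [1] c ⇒ {p1}
  [2] c ⇒ {p2}
  [3] a ⇒ {p3}
  P completes σ.
Executing cca from Q (initial set {q0}):
  [1] c ⇒ {q1}
  [2] c ⇒ {q2}
  [3] a ⇒ ∅ (Q stuck)

cca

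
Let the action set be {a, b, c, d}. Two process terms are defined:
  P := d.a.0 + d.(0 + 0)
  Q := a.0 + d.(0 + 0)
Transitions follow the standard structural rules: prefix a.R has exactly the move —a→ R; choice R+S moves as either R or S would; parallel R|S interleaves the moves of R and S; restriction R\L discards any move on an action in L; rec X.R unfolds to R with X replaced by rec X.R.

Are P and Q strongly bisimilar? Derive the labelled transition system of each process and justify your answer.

Reachable graph of P (4 states):
  s0 = d.a.0 + d.(0 + 0) | =d=> s1, =d=> s2
  s1 = 0 + 0 | (no moves)
  s2 = a.0 | =a=> s3
  s3 = 0 | (no moves)
Reachable graph of Q (3 states):
  t0 = a.0 + d.(0 + 0) | =a=> t1, =d=> t2
  t1 = 0 | (no moves)
  t2 = 0 + 0 | (no moves)
Coarsest stable partition (strong bisimilarity classes):
  B0 = {s0}
  B1 = {s2}
  B2 = {s1, s3, t1, t2}
  B3 = {t0}
s0 ∈ B0, t0 ∈ B3 → different blocks

NO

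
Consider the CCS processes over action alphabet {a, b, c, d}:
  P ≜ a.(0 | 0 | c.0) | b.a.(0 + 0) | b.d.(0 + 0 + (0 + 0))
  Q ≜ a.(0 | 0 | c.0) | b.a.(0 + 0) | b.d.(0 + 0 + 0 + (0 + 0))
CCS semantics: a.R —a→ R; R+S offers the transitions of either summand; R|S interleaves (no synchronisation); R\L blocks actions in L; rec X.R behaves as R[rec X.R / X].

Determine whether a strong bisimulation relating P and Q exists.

P's transition system — 27 states:
  p0 = a.(0 | 0 | c.0) | b.a.(0 + 0) | b.d.(0 + 0 + (0 + 0)) has moves =a=> p1, =b=> p2, =b=> p3
  p1 = 0 | 0 | c.0 | b.a.(0 + 0) | b.d.(0 + 0 + (0 + 0)) has moves =b=> p4, =b=> p5, =c=> p6
  p2 = a.(0 | 0 | c.0) | a.(0 + 0) | b.d.(0 + 0 + (0 + 0)) has moves =a=> p4, =a=> p7, =b=> p8
  p3 = a.(0 | 0 | c.0) | b.a.(0 + 0) | d.(0 + 0 + (0 + 0)) has moves =a=> p5, =b=> p8, =d=> p9
  p4 = 0 | 0 | c.0 | a.(0 + 0) | b.d.(0 + 0 + (0 + 0)) has moves =a=> p10, =b=> p11, =c=> p12
  p5 = 0 | 0 | c.0 | b.a.(0 + 0) | d.(0 + 0 + (0 + 0)) has moves =b=> p11, =c=> p13, =d=> p14
  p6 = 0 | 0 | 0 | b.a.(0 + 0) | b.d.(0 + 0 + (0 + 0)) has moves =b=> p12, =b=> p13
  p7 = a.(0 | 0 | c.0) | (0 + 0) | b.d.(0 + 0 + (0 + 0)) has moves =a=> p10, =b=> p15
  p8 = a.(0 | 0 | c.0) | a.(0 + 0) | d.(0 + 0 + (0 + 0)) has moves =a=> p11, =a=> p15, =d=> p16
  p9 = a.(0 | 0 | c.0) | b.a.(0 + 0) | (0 + 0 + (0 + 0)) has moves =a=> p14, =b=> p16
  p10 = 0 | 0 | c.0 | (0 + 0) | b.d.(0 + 0 + (0 + 0)) has moves =b=> p17, =c=> p18
  p11 = 0 | 0 | c.0 | a.(0 + 0) | d.(0 + 0 + (0 + 0)) has moves =a=> p17, =c=> p19, =d=> p20
  p12 = 0 | 0 | 0 | a.(0 + 0) | b.d.(0 + 0 + (0 + 0)) has moves =a=> p18, =b=> p19
  p13 = 0 | 0 | 0 | b.a.(0 + 0) | d.(0 + 0 + (0 + 0)) has moves =b=> p19, =d=> p21
  p14 = 0 | 0 | c.0 | b.a.(0 + 0) | (0 + 0 + (0 + 0)) has moves =b=> p20, =c=> p21
  p15 = a.(0 | 0 | c.0) | (0 + 0) | d.(0 + 0 + (0 + 0)) has moves =a=> p17, =d=> p22
  p16 = a.(0 | 0 | c.0) | a.(0 + 0) | (0 + 0 + (0 + 0)) has moves =a=> p20, =a=> p22
  p17 = 0 | 0 | c.0 | (0 + 0) | d.(0 + 0 + (0 + 0)) has moves =c=> p23, =d=> p24
  p18 = 0 | 0 | 0 | (0 + 0) | b.d.(0 + 0 + (0 + 0)) has moves =b=> p23
  p19 = 0 | 0 | 0 | a.(0 + 0) | d.(0 + 0 + (0 + 0)) has moves =a=> p23, =d=> p25
  p20 = 0 | 0 | c.0 | a.(0 + 0) | (0 + 0 + (0 + 0)) has moves =a=> p24, =c=> p25
  p21 = 0 | 0 | 0 | b.a.(0 + 0) | (0 + 0 + (0 + 0)) has moves =b=> p25
  p22 = a.(0 | 0 | c.0) | (0 + 0) | (0 + 0 + (0 + 0)) has moves =a=> p24
  p23 = 0 | 0 | 0 | (0 + 0) | d.(0 + 0 + (0 + 0)) has moves =d=> p26
  p24 = 0 | 0 | c.0 | (0 + 0) | (0 + 0 + (0 + 0)) has moves =c=> p26
  p25 = 0 | 0 | 0 | a.(0 + 0) | (0 + 0 + (0 + 0)) has moves =a=> p26
  p26 = 0 | 0 | 0 | (0 + 0) | (0 + 0 + (0 + 0)) has moves ·
Q's transition system — 27 states:
  q0 = a.(0 | 0 | c.0) | b.a.(0 + 0) | b.d.(0 + 0 + 0 + (0 + 0)) has moves =a=> q1, =b=> q2, =b=> q3
  q1 = 0 | 0 | c.0 | b.a.(0 + 0) | b.d.(0 + 0 + 0 + (0 + 0)) has moves =b=> q4, =b=> q5, =c=> q6
  q2 = a.(0 | 0 | c.0) | a.(0 + 0) | b.d.(0 + 0 + 0 + (0 + 0)) has moves =a=> q4, =a=> q7, =b=> q8
  q3 = a.(0 | 0 | c.0) | b.a.(0 + 0) | d.(0 + 0 + 0 + (0 + 0)) has moves =a=> q5, =b=> q8, =d=> q9
  q4 = 0 | 0 | c.0 | a.(0 + 0) | b.d.(0 + 0 + 0 + (0 + 0)) has moves =a=> q10, =b=> q11, =c=> q12
  q5 = 0 | 0 | c.0 | b.a.(0 + 0) | d.(0 + 0 + 0 + (0 + 0)) has moves =b=> q11, =c=> q13, =d=> q14
  q6 = 0 | 0 | 0 | b.a.(0 + 0) | b.d.(0 + 0 + 0 + (0 + 0)) has moves =b=> q12, =b=> q13
  q7 = a.(0 | 0 | c.0) | (0 + 0) | b.d.(0 + 0 + 0 + (0 + 0)) has moves =a=> q10, =b=> q15
  q8 = a.(0 | 0 | c.0) | a.(0 + 0) | d.(0 + 0 + 0 + (0 + 0)) has moves =a=> q11, =a=> q15, =d=> q16
  q9 = a.(0 | 0 | c.0) | b.a.(0 + 0) | (0 + 0 + 0 + (0 + 0)) has moves =a=> q14, =b=> q16
  q10 = 0 | 0 | c.0 | (0 + 0) | b.d.(0 + 0 + 0 + (0 + 0)) has moves =b=> q17, =c=> q18
  q11 = 0 | 0 | c.0 | a.(0 + 0) | d.(0 + 0 + 0 + (0 + 0)) has moves =a=> q17, =c=> q19, =d=> q20
  q12 = 0 | 0 | 0 | a.(0 + 0) | b.d.(0 + 0 + 0 + (0 + 0)) has moves =a=> q18, =b=> q19
  q13 = 0 | 0 | 0 | b.a.(0 + 0) | d.(0 + 0 + 0 + (0 + 0)) has moves =b=> q19, =d=> q21
  q14 = 0 | 0 | c.0 | b.a.(0 + 0) | (0 + 0 + 0 + (0 + 0)) has moves =b=> q20, =c=> q21
  q15 = a.(0 | 0 | c.0) | (0 + 0) | d.(0 + 0 + 0 + (0 + 0)) has moves =a=> q17, =d=> q22
  q16 = a.(0 | 0 | c.0) | a.(0 + 0) | (0 + 0 + 0 + (0 + 0)) has moves =a=> q20, =a=> q22
  q17 = 0 | 0 | c.0 | (0 + 0) | d.(0 + 0 + 0 + (0 + 0)) has moves =c=> q23, =d=> q24
  q18 = 0 | 0 | 0 | (0 + 0) | b.d.(0 + 0 + 0 + (0 + 0)) has moves =b=> q23
  q19 = 0 | 0 | 0 | a.(0 + 0) | d.(0 + 0 + 0 + (0 + 0)) has moves =a=> q23, =d=> q25
  q20 = 0 | 0 | c.0 | a.(0 + 0) | (0 + 0 + 0 + (0 + 0)) has moves =a=> q24, =c=> q25
  q21 = 0 | 0 | 0 | b.a.(0 + 0) | (0 + 0 + 0 + (0 + 0)) has moves =b=> q25
  q22 = a.(0 | 0 | c.0) | (0 + 0) | (0 + 0 + 0 + (0 + 0)) has moves =a=> q24
  q23 = 0 | 0 | 0 | (0 + 0) | d.(0 + 0 + 0 + (0 + 0)) has moves =d=> q26
  q24 = 0 | 0 | c.0 | (0 + 0) | (0 + 0 + 0 + (0 + 0)) has moves =c=> q26
  q25 = 0 | 0 | 0 | a.(0 + 0) | (0 + 0 + 0 + (0 + 0)) has moves =a=> q26
  q26 = 0 | 0 | 0 | (0 + 0) | (0 + 0 + 0 + (0 + 0)) has moves ·
Coarsest stable partition (strong bisimilarity classes):
  B0 = {p0, q0}
  B1 = {p2, q2}
  B2 = {p7, q7}
  B3 = {p10, q10}
  B4 = {p18, q18}
  B5 = {p23, q23}
  B6 = {p26, q26}
  B7 = {p17, q17}
  B8 = {p24, q24}
  B9 = {p15, q15}
  B10 = {p22, q22}
  B11 = {p8, q8}
  B12 = {p11, q11}
  B13 = {p20, q20}
  B14 = {p25, q25}
  B15 = {p19, q19}
  B16 = {p16, q16}
  B17 = {p4, q4}
  B18 = {p12, q12}
  B19 = {p3, q3}
  B20 = {p9, q9}
  B21 = {p14, q14}
  B22 = {p21, q21}
  B23 = {p5, q5}
  B24 = {p13, q13}
  B25 = {p1, q1}
  B26 = {p6, q6}
p0 ∈ B0, q0 ∈ B0 → same block

P ~ Q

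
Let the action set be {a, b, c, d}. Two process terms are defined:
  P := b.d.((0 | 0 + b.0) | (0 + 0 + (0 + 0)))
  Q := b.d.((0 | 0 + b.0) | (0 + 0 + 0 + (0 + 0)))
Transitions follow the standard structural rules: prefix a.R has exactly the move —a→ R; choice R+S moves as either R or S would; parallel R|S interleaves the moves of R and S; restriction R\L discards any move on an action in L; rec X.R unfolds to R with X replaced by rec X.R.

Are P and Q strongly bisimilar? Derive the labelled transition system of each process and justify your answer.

P's transition system — 4 states:
  p0 = b.d.((0 | 0 + b.0) | (0 + 0 + (0 + 0))) ⊢ —b→ p1
  p1 = d.((0 | 0 + b.0) | (0 + 0 + (0 + 0))) ⊢ —d→ p2
  p2 = (0 | 0 + b.0) | (0 + 0 + (0 + 0)) ⊢ —b→ p3
  p3 = 0 | (0 + 0 + (0 + 0)) ⊢ ·
Q's transition system — 4 states:
  q0 = b.d.((0 | 0 + b.0) | (0 + 0 + 0 + (0 + 0))) ⊢ —b→ q1
  q1 = d.((0 | 0 + b.0) | (0 + 0 + 0 + (0 + 0))) ⊢ —d→ q2
  q2 = (0 | 0 + b.0) | (0 + 0 + 0 + (0 + 0)) ⊢ —b→ q3
  q3 = 0 | (0 + 0 + 0 + (0 + 0)) ⊢ ·
Partition-refinement fixed point:
  B0 = {p0, q0}
  B1 = {p1, q1}
  B2 = {p2, q2}
  B3 = {p3, q3}
p0 ∈ B0, q0 ∈ B0 → same block

P ~ Q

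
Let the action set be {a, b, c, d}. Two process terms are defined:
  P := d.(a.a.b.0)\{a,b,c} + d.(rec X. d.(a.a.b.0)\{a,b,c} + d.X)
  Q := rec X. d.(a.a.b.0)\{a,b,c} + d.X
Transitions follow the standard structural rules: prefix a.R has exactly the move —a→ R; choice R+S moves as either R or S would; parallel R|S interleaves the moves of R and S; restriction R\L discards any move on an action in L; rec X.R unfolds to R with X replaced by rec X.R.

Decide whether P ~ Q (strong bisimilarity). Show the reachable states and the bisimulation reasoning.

P ~ Q

Reachable graph of P (3 states):
  m0 = d.(a.a.b.0)\{a,b,c} + d.(rec X. d.(a.a.b.0)\{a,b,c} + d.X) ⊢ =d=> m1, =d=> m2
  m1 = (a.a.b.0)\{a,b,c} ⊢ deadlocked
  m2 = rec X. d.(a.a.b.0)\{a,b,c} + d.X ⊢ =d=> m1, =d=> m2
Reachable graph of Q (2 states):
  n0 = rec X. d.(a.a.b.0)\{a,b,c} + d.X ⊢ =d=> n0, =d=> n1
  n1 = (a.a.b.0)\{a,b,c} ⊢ deadlocked
Partition-refinement fixed point:
  B0 = {m0, m2, n0}
  B1 = {m1, n1}
m0 ∈ B0, n0 ∈ B0 → same block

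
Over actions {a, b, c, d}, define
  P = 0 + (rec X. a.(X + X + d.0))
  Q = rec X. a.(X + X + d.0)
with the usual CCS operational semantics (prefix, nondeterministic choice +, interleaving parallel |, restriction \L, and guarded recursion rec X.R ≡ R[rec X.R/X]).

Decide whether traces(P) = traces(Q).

traces(P) = traces(Q)

LTS(P): 3 reachable states
  p0 = 0 + (rec X. a.(X + X + d.0)) | --a--▸ p1
  p1 = (rec X. a.(X + X + d.0)) + (rec X. a.(X + X + d.0)) + d.0 | --a--▸ p1, --d--▸ p2
  p2 = 0 | stopped
LTS(Q): 3 reachable states
  q0 = rec X. a.(X + X + d.0) | --a--▸ q1
  q1 = (rec X. a.(X + X + d.0)) + (rec X. a.(X + X + d.0)) + d.0 | --a--▸ q1, --d--▸ q2
  q2 = 0 | stopped
Bisimilarity quotient blocks:
  B0 = {p0, q0}
  B1 = {p1, q1}
  B2 = {p2, q2}
p0 ∈ B0, q0 ∈ B0 → same block
Bisimilar ⇒ trace-equivalent.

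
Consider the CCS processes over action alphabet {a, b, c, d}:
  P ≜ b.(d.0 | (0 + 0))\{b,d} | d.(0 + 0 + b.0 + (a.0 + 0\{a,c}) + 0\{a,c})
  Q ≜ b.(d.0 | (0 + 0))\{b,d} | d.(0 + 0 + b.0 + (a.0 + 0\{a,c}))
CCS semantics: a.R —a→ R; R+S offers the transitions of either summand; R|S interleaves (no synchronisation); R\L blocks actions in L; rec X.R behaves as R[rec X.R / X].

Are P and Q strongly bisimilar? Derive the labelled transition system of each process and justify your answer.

YES

LTS(P): 6 reachable states
  m0 = b.(d.0 | (0 + 0))\{b,d} | d.(0 + 0 + b.0 + (a.0 + 0\{a,c}) + 0\{a,c}) → --b--▸ m1, --d--▸ m2
  m1 = (d.0 | (0 + 0))\{b,d} | d.(0 + 0 + b.0 + (a.0 + 0\{a,c}) + 0\{a,c}) → --d--▸ m3
  m2 = b.(d.0 | (0 + 0))\{b,d} | (0 + 0 + b.0 + (a.0 + 0\{a,c}) + 0\{a,c}) → --a--▸ m4, --b--▸ m3, --b--▸ m4
  m3 = (d.0 | (0 + 0))\{b,d} | (0 + 0 + b.0 + (a.0 + 0\{a,c}) + 0\{a,c}) → --a--▸ m5, --b--▸ m5
  m4 = b.(d.0 | (0 + 0))\{b,d} | 0 → --b--▸ m5
  m5 = (d.0 | (0 + 0))\{b,d} | 0 → stopped
LTS(Q): 6 reachable states
  n0 = b.(d.0 | (0 + 0))\{b,d} | d.(0 + 0 + b.0 + (a.0 + 0\{a,c})) → --b--▸ n1, --d--▸ n2
  n1 = (d.0 | (0 + 0))\{b,d} | d.(0 + 0 + b.0 + (a.0 + 0\{a,c})) → --d--▸ n3
  n2 = b.(d.0 | (0 + 0))\{b,d} | (0 + 0 + b.0 + (a.0 + 0\{a,c})) → --a--▸ n4, --b--▸ n3, --b--▸ n4
  n3 = (d.0 | (0 + 0))\{b,d} | (0 + 0 + b.0 + (a.0 + 0\{a,c})) → --a--▸ n5, --b--▸ n5
  n4 = b.(d.0 | (0 + 0))\{b,d} | 0 → --b--▸ n5
  n5 = (d.0 | (0 + 0))\{b,d} | 0 → stopped
Coarsest stable partition (strong bisimilarity classes):
  B0 = {m0, n0}
  B1 = {m1, n1}
  B2 = {m3, n3}
  B3 = {m5, n5}
  B4 = {m2, n2}
  B5 = {m4, n4}
m0 ∈ B0, n0 ∈ B0 → same block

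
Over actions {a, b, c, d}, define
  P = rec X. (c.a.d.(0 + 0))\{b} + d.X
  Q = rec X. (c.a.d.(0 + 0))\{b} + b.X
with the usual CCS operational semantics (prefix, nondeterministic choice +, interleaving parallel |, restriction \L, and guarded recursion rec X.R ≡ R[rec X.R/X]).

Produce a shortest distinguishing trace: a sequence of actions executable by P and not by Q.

LTS(P): 4 reachable states
  m0 = rec X. (c.a.d.(0 + 0))\{b} + d.X :: —c→ m1, —d→ m0
  m1 = (a.d.(0 + 0))\{b} :: —a→ m2
  m2 = (d.(0 + 0))\{b} :: —d→ m3
  m3 = (0 + 0)\{b} :: deadlocked
LTS(Q): 4 reachable states
  n0 = rec X. (c.a.d.(0 + 0))\{b} + b.X :: —b→ n0, —c→ n1
  n1 = (a.d.(0 + 0))\{b} :: —a→ n2
  n2 = (d.(0 + 0))\{b} :: —d→ n3
  n3 = (0 + 0)\{b} :: deadlocked
Run σ = ⟨d⟩ on P: start {m0}
  step 1 (d): {m0}
  — P admits the full trace.
Run σ = ⟨d⟩ on Q: start {n0}
  step 1 (d): no successor for Q

d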